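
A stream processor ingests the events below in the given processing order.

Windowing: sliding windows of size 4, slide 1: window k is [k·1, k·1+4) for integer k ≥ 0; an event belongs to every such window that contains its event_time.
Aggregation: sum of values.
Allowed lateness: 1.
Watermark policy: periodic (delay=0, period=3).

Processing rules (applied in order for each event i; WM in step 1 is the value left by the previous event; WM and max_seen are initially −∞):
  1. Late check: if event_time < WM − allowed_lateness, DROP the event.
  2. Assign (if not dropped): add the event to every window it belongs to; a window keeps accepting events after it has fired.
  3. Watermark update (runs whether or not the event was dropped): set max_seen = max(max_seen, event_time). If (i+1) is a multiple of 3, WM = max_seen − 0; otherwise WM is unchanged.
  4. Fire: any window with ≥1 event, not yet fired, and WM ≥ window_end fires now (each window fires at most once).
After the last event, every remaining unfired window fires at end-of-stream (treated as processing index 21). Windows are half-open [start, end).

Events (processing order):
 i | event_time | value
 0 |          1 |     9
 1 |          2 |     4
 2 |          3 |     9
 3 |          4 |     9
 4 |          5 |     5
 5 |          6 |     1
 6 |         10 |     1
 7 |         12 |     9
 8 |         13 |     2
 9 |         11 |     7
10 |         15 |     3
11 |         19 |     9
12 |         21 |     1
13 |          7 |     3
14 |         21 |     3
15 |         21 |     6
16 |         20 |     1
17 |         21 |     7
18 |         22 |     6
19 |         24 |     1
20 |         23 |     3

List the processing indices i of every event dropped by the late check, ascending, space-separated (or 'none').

i=0 t=1 v=9: → [1,5),[0,4); WM=−∞
i=1 t=2 v=4: → [2,6),[1,5),[0,4); WM=−∞
i=2 t=3 v=9: → [3,7),[2,6),[1,5),[0,4); WM=3
i=3 t=4 v=9: → [4,8),[3,7),[2,6),[1,5); WM=3
i=4 t=5 v=5: → [5,9),[4,8),[3,7),[2,6); WM=3
i=5 t=6 v=1: → [6,10),[5,9),[4,8),[3,7); WM=6; [0,4) fires=22 [1,5) fires=31 [2,6) fires=27
i=6 t=10 v=1: → [10,14),[9,13),[8,12),[7,11); WM=6
i=7 t=12 v=9: → [12,16),[11,15),[10,14),[9,13); WM=6
i=8 t=13 v=2: → [13,17),[12,16),[11,15),[10,14); WM=13; [3,7) fires=24 [4,8) fires=15 [5,9) fires=6 [6,10) fires=1 [7,11) fires=1 [8,12) fires=1 [9,13) fires=10
i=9 t=11 v=7: DROP (t<13-1); WM=13
i=10 t=15 v=3: → [15,19),[14,18),[13,17),[12,16); WM=13
i=11 t=19 v=9: → [19,23),[18,22),[17,21),[16,20); WM=19; [10,14) fires=12 [11,15) fires=11 [12,16) fires=14 [13,17) fires=5 [14,18) fires=3 [15,19) fires=3
i=12 t=21 v=1: → [21,25),[20,24),[19,23),[18,22); WM=19
i=13 t=7 v=3: DROP (t<19-1); WM=19
i=14 t=21 v=3: → [21,25),[20,24),[19,23),[18,22); WM=21; [16,20) fires=9 [17,21) fires=9
i=15 t=21 v=6: → [21,25),[20,24),[19,23),[18,22); WM=21
i=16 t=20 v=1: → [20,24),[19,23),[18,22),[17,21); WM=21
i=17 t=21 v=7: → [21,25),[20,24),[19,23),[18,22); WM=21
i=18 t=22 v=6: → [22,26),[21,25),[20,24),[19,23); WM=21
i=19 t=24 v=1: → [24,28),[23,27),[22,26),[21,25); WM=21
i=20 t=23 v=3: → [23,27),[22,26),[21,25),[20,24); WM=24; [18,22) fires=27 [19,23) fires=33 [20,24) fires=27

9 13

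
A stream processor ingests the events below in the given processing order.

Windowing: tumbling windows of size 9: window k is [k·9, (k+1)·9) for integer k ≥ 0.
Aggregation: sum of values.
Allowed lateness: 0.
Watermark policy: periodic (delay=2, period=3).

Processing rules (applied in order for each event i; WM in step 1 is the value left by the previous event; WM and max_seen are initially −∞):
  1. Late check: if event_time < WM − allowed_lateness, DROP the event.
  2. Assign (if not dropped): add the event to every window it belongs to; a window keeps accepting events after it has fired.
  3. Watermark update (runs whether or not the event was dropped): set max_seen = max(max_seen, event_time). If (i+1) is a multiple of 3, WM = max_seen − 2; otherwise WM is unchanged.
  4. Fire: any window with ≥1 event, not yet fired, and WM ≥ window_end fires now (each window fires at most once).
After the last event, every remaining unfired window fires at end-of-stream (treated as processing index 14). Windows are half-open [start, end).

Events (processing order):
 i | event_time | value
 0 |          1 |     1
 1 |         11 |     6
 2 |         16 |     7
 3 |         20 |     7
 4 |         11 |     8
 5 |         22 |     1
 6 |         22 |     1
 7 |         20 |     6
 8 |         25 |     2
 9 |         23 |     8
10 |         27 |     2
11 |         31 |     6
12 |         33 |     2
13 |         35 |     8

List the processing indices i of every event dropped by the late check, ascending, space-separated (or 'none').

4

i=0 t=1 v=1: → [0,9); WM=−∞
i=1 t=11 v=6: → [9,18); WM=−∞
i=2 t=16 v=7: → [9,18); WM=14; [0,9) fires=1
i=3 t=20 v=7: → [18,27); WM=14
i=4 t=11 v=8: DROP (t<14-0); WM=14
i=5 t=22 v=1: → [18,27); WM=20; [9,18) fires=13
i=6 t=22 v=1: → [18,27); WM=20
i=7 t=20 v=6: → [18,27); WM=20
i=8 t=25 v=2: → [18,27); WM=23
i=9 t=23 v=8: → [18,27); WM=23
i=10 t=27 v=2: → [27,36); WM=23
i=11 t=31 v=6: → [27,36); WM=29; [18,27) fires=25
i=12 t=33 v=2: → [27,36); WM=29
i=13 t=35 v=8: → [27,36); WM=29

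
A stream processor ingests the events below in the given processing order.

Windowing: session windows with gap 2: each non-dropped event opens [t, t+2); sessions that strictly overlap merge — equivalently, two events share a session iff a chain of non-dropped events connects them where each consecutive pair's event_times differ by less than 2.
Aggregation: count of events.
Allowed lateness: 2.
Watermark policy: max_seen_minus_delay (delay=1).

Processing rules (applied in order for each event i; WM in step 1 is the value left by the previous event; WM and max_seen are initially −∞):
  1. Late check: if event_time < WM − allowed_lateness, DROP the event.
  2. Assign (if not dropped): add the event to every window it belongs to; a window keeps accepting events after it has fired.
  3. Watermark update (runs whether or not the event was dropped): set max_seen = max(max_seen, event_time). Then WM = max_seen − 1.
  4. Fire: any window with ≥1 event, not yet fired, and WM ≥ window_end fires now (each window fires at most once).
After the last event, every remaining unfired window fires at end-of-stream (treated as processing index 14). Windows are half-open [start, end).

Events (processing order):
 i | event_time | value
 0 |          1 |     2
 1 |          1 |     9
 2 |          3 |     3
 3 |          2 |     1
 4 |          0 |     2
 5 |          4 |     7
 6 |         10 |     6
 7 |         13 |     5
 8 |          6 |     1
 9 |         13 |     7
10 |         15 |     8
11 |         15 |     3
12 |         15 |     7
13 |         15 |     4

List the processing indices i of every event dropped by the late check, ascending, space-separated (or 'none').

i=0 t=1 v=2: → [1,3); WM=0
i=1 t=1 v=9: → [1,3); WM=0
i=2 t=3 v=3: → [3,5); WM=2
i=3 t=2 v=1: → [1,5); WM=2
i=4 t=0 v=2: → [0,5); WM=2
i=5 t=4 v=7: → [0,6); WM=3
i=6 t=10 v=6: → [10,12); WM=9
i=7 t=13 v=5: → [13,15); WM=12
i=8 t=6 v=1: DROP (t<12-2); WM=12
i=9 t=13 v=7: → [13,15); WM=12
i=10 t=15 v=8: → [15,17); WM=14
i=11 t=15 v=3: → [15,17); WM=14
i=12 t=15 v=7: → [15,17); WM=14
i=13 t=15 v=4: → [15,17); WM=14

8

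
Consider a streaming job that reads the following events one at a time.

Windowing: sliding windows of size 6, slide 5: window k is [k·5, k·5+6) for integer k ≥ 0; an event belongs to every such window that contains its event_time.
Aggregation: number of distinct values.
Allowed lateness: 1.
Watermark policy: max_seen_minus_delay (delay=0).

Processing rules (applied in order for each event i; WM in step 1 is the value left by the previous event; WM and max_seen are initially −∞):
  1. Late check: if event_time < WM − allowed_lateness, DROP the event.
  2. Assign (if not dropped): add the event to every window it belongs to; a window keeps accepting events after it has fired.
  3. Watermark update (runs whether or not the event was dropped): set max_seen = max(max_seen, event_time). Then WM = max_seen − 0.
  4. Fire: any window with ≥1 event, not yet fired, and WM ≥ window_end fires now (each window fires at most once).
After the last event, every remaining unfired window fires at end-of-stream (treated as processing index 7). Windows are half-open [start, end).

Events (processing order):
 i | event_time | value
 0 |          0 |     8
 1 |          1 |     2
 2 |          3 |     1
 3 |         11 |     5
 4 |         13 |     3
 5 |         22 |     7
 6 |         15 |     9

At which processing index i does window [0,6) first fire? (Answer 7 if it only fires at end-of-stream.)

3

i=0 t=0 v=8: → [0,6); WM=0
i=1 t=1 v=2: → [0,6); WM=1
i=2 t=3 v=1: → [0,6); WM=3
i=3 t=11 v=5: → [10,16); WM=11; [0,6) fires=3
i=4 t=13 v=3: → [10,16); WM=13
i=5 t=22 v=7: → [20,26); WM=22; [10,16) fires=2
i=6 t=15 v=9: DROP (t<22-1); WM=22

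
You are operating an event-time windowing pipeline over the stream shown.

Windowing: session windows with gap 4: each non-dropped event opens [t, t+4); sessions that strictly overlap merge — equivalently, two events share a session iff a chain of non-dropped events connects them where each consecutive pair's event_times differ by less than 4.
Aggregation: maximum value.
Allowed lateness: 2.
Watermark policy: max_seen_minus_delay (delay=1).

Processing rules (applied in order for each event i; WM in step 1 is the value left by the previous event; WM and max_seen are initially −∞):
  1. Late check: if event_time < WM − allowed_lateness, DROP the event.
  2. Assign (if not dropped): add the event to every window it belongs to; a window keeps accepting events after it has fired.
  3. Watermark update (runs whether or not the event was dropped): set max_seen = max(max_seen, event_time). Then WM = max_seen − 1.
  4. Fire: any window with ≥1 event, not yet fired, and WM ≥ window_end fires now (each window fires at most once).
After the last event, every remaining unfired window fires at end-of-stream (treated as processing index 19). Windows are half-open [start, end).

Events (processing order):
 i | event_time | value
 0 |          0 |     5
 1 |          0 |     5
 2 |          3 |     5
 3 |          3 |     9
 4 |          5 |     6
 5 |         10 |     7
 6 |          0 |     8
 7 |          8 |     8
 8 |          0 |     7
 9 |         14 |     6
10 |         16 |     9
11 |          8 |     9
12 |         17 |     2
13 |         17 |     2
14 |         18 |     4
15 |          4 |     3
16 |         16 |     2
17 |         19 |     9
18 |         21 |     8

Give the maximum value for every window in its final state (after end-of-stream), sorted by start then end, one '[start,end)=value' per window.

[0,14)=9 [14,25)=9

i=0 t=0 v=5: → [0,4); WM=-1
i=1 t=0 v=5: → [0,4); WM=-1
i=2 t=3 v=5: → [0,7); WM=2
i=3 t=3 v=9: → [0,7); WM=2
i=4 t=5 v=6: → [0,9); WM=4
i=5 t=10 v=7: → [10,14); WM=9
i=6 t=0 v=8: DROP (t<9-2); WM=9
i=7 t=8 v=8: → [0,14); WM=9
i=8 t=0 v=7: DROP (t<9-2); WM=9
i=9 t=14 v=6: → [14,18); WM=13
i=10 t=16 v=9: → [14,20); WM=15
i=11 t=8 v=9: DROP (t<15-2); WM=15
i=12 t=17 v=2: → [14,21); WM=16
i=13 t=17 v=2: → [14,21); WM=16
i=14 t=18 v=4: → [14,22); WM=17
i=15 t=4 v=3: DROP (t<17-2); WM=17
i=16 t=16 v=2: → [14,22); WM=17
i=17 t=19 v=9: → [14,23); WM=18
i=18 t=21 v=8: → [14,25); WM=20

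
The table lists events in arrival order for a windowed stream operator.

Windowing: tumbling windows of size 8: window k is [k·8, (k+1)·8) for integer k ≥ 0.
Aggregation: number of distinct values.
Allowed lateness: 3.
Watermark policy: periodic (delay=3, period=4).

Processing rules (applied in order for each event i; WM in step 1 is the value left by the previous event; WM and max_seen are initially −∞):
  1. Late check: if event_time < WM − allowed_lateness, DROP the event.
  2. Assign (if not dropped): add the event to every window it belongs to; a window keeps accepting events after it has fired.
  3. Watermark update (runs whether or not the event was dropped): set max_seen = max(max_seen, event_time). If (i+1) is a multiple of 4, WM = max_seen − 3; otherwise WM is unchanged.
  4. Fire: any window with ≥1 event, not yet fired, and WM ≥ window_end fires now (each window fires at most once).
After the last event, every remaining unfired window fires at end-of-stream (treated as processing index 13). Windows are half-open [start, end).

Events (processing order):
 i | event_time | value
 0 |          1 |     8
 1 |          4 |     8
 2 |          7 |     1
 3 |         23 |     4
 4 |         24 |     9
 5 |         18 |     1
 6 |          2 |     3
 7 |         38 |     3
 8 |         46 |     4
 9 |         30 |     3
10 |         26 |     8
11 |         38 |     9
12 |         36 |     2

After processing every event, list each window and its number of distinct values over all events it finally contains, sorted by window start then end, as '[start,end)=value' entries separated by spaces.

[0,8)=2 [16,24)=2 [24,32)=1 [32,40)=2 [40,48)=1

i=0 t=1 v=8: → [0,8); WM=−∞
i=1 t=4 v=8: → [0,8); WM=−∞
i=2 t=7 v=1: → [0,8); WM=−∞
i=3 t=23 v=4: → [16,24); WM=20; [0,8) fires=2
i=4 t=24 v=9: → [24,32); WM=20
i=5 t=18 v=1: → [16,24); WM=20
i=6 t=2 v=3: DROP (t<20-3); WM=20
i=7 t=38 v=3: → [32,40); WM=35; [16,24) fires=2 [24,32) fires=1
i=8 t=46 v=4: → [40,48); WM=35
i=9 t=30 v=3: DROP (t<35-3); WM=35
i=10 t=26 v=8: DROP (t<35-3); WM=35
i=11 t=38 v=9: → [32,40); WM=43; [32,40) fires=2
i=12 t=36 v=2: DROP (t<43-3); WM=43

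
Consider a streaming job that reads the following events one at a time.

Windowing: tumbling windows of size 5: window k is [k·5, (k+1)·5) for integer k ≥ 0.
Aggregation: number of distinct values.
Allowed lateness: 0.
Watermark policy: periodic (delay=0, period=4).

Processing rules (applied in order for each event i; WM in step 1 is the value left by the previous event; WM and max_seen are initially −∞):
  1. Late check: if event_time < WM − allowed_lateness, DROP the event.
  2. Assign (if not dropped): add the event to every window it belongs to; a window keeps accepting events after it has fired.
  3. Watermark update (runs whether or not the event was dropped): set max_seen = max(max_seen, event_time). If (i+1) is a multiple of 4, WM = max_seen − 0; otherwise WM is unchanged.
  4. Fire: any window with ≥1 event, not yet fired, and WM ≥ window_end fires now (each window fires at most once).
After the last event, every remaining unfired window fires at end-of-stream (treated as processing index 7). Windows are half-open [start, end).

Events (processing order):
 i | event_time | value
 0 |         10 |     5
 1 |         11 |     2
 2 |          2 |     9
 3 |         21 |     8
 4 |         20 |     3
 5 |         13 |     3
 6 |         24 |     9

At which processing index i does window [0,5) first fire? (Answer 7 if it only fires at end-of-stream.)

3

i=0 t=10 v=5: → [10,15); WM=−∞
i=1 t=11 v=2: → [10,15); WM=−∞
i=2 t=2 v=9: → [0,5); WM=−∞
i=3 t=21 v=8: → [20,25); WM=21; [0,5) fires=1 [10,15) fires=2
i=4 t=20 v=3: DROP (t<21-0); WM=21
i=5 t=13 v=3: DROP (t<21-0); WM=21
i=6 t=24 v=9: → [20,25); WM=21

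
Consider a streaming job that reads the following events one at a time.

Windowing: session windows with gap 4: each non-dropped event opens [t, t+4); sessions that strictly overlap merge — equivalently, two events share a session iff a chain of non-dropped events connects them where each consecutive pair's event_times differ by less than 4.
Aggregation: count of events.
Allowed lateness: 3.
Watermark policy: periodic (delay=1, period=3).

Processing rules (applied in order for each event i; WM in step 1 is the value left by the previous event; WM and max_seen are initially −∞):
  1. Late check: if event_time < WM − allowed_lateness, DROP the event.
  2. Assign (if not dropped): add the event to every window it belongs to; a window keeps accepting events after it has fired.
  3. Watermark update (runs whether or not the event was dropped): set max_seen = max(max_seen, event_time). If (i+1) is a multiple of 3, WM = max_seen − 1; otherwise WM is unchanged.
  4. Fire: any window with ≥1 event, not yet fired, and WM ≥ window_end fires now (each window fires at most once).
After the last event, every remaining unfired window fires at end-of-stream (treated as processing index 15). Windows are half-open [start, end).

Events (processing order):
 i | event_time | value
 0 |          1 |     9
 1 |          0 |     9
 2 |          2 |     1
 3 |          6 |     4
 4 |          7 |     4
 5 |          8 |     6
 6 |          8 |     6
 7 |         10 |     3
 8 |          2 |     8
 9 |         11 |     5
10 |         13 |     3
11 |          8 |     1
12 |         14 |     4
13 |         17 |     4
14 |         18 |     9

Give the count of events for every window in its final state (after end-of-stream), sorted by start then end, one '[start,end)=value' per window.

i=0 t=1 v=9: → [1,5); WM=−∞
i=1 t=0 v=9: → [0,5); WM=−∞
i=2 t=2 v=1: → [0,6); WM=1
i=3 t=6 v=4: → [6,10); WM=1
i=4 t=7 v=4: → [6,11); WM=1
i=5 t=8 v=6: → [6,12); WM=7
i=6 t=8 v=6: → [6,12); WM=7
i=7 t=10 v=3: → [6,14); WM=7
i=8 t=2 v=8: DROP (t<7-3); WM=9
i=9 t=11 v=5: → [6,15); WM=9
i=10 t=13 v=3: → [6,17); WM=9
i=11 t=8 v=1: → [6,17); WM=12
i=12 t=14 v=4: → [6,18); WM=12
i=13 t=17 v=4: → [6,21); WM=12
i=14 t=18 v=9: → [6,22); WM=17

[0,6)=3 [6,22)=11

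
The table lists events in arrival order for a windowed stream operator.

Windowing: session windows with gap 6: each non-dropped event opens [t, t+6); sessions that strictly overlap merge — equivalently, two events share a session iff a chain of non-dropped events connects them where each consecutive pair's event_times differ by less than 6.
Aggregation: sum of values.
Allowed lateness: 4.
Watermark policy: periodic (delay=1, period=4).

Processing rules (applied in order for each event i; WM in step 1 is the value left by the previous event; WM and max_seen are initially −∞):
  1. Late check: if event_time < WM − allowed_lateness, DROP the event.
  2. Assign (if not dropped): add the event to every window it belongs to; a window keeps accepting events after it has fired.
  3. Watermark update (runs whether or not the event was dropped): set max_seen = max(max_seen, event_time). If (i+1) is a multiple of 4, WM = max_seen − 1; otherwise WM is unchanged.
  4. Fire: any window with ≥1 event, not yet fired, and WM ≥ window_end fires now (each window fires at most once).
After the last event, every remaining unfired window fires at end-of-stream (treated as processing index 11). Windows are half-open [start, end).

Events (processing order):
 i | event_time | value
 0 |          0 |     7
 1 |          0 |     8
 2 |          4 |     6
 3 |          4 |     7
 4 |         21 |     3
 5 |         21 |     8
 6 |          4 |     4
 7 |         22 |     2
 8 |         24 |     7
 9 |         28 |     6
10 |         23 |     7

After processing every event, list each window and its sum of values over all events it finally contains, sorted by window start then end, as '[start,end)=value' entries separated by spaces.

[0,10)=32 [21,34)=33

i=0 t=0 v=7: → [0,6); WM=−∞
i=1 t=0 v=8: → [0,6); WM=−∞
i=2 t=4 v=6: → [0,10); WM=−∞
i=3 t=4 v=7: → [0,10); WM=3
i=4 t=21 v=3: → [21,27); WM=3
i=5 t=21 v=8: → [21,27); WM=3
i=6 t=4 v=4: → [0,10); WM=3
i=7 t=22 v=2: → [21,28); WM=21
i=8 t=24 v=7: → [21,30); WM=21
i=9 t=28 v=6: → [21,34); WM=21
i=10 t=23 v=7: → [21,34); WM=21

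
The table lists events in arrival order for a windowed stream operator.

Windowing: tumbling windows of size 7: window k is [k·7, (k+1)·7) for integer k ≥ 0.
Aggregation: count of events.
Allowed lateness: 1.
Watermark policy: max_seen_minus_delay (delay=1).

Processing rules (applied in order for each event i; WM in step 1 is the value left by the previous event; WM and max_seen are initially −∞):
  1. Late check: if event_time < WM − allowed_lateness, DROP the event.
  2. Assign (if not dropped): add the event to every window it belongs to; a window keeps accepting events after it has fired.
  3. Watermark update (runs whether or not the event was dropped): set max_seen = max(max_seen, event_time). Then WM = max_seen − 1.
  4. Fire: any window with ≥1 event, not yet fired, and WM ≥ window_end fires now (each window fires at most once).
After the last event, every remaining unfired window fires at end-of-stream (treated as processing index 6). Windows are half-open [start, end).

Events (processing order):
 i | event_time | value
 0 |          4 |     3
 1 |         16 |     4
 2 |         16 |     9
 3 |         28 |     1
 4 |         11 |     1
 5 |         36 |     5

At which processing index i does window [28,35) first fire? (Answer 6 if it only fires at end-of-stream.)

i=0 t=4 v=3: → [0,7); WM=3
i=1 t=16 v=4: → [14,21); WM=15; [0,7) fires=1
i=2 t=16 v=9: → [14,21); WM=15
i=3 t=28 v=1: → [28,35); WM=27; [14,21) fires=2
i=4 t=11 v=1: DROP (t<27-1); WM=27
i=5 t=36 v=5: → [35,42); WM=35; [28,35) fires=1

5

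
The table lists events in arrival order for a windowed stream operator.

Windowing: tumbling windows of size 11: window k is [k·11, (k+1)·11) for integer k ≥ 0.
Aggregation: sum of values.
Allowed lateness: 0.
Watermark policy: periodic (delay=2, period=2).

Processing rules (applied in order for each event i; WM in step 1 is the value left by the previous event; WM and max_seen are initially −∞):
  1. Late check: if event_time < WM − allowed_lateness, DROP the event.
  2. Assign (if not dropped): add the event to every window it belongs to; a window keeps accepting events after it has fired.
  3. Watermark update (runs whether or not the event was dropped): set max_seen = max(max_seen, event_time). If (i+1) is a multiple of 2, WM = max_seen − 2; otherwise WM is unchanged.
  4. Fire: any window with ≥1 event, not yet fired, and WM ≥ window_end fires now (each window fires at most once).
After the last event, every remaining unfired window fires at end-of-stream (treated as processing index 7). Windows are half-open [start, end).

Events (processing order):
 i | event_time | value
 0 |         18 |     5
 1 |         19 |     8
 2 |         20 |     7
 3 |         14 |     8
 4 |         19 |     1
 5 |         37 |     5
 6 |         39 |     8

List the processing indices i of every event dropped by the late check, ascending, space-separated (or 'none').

3

i=0 t=18 v=5: → [11,22); WM=−∞
i=1 t=19 v=8: → [11,22); WM=17
i=2 t=20 v=7: → [11,22); WM=17
i=3 t=14 v=8: DROP (t<17-0); WM=18
i=4 t=19 v=1: → [11,22); WM=18
i=5 t=37 v=5: → [33,44); WM=35; [11,22) fires=21
i=6 t=39 v=8: → [33,44); WM=35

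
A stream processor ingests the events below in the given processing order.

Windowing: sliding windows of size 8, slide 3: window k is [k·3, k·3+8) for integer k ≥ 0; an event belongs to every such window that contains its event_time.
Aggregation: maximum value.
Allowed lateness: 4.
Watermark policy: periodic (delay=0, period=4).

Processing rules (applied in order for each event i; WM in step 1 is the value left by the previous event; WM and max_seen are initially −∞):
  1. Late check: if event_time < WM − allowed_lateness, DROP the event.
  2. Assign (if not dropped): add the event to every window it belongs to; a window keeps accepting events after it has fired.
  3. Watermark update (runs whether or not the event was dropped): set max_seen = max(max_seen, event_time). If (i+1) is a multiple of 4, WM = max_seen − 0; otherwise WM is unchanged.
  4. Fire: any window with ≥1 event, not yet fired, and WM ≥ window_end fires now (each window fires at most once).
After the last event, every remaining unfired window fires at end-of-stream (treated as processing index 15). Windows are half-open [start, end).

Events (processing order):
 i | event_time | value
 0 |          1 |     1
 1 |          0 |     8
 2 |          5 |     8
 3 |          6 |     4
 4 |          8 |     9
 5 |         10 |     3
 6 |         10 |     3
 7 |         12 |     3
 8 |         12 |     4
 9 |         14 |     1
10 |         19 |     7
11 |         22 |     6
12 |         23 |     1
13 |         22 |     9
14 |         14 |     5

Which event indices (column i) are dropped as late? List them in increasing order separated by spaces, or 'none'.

14

i=0 t=1 v=1: → [0,8); WM=−∞
i=1 t=0 v=8: → [0,8); WM=−∞
i=2 t=5 v=8: → [3,11),[0,8); WM=−∞
i=3 t=6 v=4: → [6,14),[3,11),[0,8); WM=6
i=4 t=8 v=9: → [6,14),[3,11); WM=6
i=5 t=10 v=3: → [9,17),[6,14),[3,11); WM=6
i=6 t=10 v=3: → [9,17),[6,14),[3,11); WM=6
i=7 t=12 v=3: → [12,20),[9,17),[6,14); WM=12; [0,8) fires=8 [3,11) fires=9
i=8 t=12 v=4: → [12,20),[9,17),[6,14); WM=12
i=9 t=14 v=1: → [12,20),[9,17); WM=12
i=10 t=19 v=7: → [18,26),[15,23),[12,20); WM=12
i=11 t=22 v=6: → [21,29),[18,26),[15,23); WM=22; [6,14) fires=9 [9,17) fires=4 [12,20) fires=7
i=12 t=23 v=1: → [21,29),[18,26); WM=22
i=13 t=22 v=9: → [21,29),[18,26),[15,23); WM=22
i=14 t=14 v=5: DROP (t<22-4); WM=22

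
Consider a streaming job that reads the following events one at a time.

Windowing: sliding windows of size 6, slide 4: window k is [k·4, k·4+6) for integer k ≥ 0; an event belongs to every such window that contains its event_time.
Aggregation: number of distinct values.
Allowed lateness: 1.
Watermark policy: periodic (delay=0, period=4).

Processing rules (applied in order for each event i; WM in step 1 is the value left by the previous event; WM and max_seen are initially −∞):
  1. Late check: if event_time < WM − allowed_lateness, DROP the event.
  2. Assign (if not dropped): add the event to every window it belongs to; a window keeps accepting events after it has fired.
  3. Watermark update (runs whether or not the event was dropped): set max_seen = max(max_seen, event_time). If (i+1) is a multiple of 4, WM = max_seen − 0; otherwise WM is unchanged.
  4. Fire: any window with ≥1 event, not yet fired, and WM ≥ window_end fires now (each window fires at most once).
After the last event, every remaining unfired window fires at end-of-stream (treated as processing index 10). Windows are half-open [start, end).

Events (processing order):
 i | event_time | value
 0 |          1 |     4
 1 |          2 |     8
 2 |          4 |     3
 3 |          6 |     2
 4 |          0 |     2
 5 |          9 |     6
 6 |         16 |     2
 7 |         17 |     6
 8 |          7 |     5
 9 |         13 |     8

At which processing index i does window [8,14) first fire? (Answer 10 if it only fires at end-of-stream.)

i=0 t=1 v=4: → [0,6); WM=−∞
i=1 t=2 v=8: → [0,6); WM=−∞
i=2 t=4 v=3: → [4,10),[0,6); WM=−∞
i=3 t=6 v=2: → [4,10); WM=6; [0,6) fires=3
i=4 t=0 v=2: DROP (t<6-1); WM=6
i=5 t=9 v=6: → [8,14),[4,10); WM=6
i=6 t=16 v=2: → [16,22),[12,18); WM=6
i=7 t=17 v=6: → [16,22),[12,18); WM=17; [4,10) fires=3 [8,14) fires=1
i=8 t=7 v=5: DROP (t<17-1); WM=17
i=9 t=13 v=8: DROP (t<17-1); WM=17

7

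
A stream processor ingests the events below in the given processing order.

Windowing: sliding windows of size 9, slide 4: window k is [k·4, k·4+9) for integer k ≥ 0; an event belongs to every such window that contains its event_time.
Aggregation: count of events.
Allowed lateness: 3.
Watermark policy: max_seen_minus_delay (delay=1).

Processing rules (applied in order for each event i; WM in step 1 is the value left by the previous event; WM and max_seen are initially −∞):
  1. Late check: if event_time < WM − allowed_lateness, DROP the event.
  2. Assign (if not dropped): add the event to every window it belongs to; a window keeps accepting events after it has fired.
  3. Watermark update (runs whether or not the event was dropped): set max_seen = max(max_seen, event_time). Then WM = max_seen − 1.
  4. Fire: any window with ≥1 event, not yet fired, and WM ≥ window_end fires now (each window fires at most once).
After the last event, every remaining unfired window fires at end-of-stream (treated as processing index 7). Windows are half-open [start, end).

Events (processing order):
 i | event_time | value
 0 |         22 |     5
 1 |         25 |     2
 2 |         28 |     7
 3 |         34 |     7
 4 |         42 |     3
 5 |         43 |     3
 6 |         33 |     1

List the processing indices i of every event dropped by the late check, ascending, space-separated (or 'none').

6

i=0 t=22 v=5: → [20,29),[16,25); WM=21
i=1 t=25 v=2: → [24,33),[20,29); WM=24
i=2 t=28 v=7: → [28,37),[24,33),[20,29); WM=27; [16,25) fires=1
i=3 t=34 v=7: → [32,41),[28,37); WM=33; [20,29) fires=3 [24,33) fires=2
i=4 t=42 v=3: → [40,49),[36,45); WM=41; [28,37) fires=2 [32,41) fires=1
i=5 t=43 v=3: → [40,49),[36,45); WM=42
i=6 t=33 v=1: DROP (t<42-3); WM=42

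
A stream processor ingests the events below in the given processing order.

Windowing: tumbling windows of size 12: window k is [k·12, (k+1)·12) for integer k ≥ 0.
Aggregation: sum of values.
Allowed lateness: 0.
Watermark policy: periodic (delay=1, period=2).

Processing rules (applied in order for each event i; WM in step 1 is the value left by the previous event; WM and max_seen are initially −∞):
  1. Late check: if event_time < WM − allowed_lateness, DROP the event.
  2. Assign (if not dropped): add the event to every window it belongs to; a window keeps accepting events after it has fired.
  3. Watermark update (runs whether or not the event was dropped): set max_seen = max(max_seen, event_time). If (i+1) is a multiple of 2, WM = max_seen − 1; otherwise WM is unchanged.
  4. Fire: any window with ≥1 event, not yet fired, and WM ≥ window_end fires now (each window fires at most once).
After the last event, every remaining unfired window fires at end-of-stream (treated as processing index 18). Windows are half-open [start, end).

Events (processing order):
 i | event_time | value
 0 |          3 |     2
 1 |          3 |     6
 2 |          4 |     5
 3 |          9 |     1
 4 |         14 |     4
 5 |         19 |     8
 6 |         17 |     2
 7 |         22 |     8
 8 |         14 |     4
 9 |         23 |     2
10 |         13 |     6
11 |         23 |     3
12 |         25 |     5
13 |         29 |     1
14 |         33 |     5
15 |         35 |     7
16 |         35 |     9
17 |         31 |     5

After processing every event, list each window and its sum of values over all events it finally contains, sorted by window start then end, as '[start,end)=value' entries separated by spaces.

i=0 t=3 v=2: → [0,12); WM=−∞
i=1 t=3 v=6: → [0,12); WM=2
i=2 t=4 v=5: → [0,12); WM=2
i=3 t=9 v=1: → [0,12); WM=8
i=4 t=14 v=4: → [12,24); WM=8
i=5 t=19 v=8: → [12,24); WM=18; [0,12) fires=14
i=6 t=17 v=2: DROP (t<18-0); WM=18
i=7 t=22 v=8: → [12,24); WM=21
i=8 t=14 v=4: DROP (t<21-0); WM=21
i=9 t=23 v=2: → [12,24); WM=22
i=10 t=13 v=6: DROP (t<22-0); WM=22
i=11 t=23 v=3: → [12,24); WM=22
i=12 t=25 v=5: → [24,36); WM=22
i=13 t=29 v=1: → [24,36); WM=28; [12,24) fires=25
i=14 t=33 v=5: → [24,36); WM=28
i=15 t=35 v=7: → [24,36); WM=34
i=16 t=35 v=9: → [24,36); WM=34
i=17 t=31 v=5: DROP (t<34-0); WM=34

[0,12)=14 [12,24)=25 [24,36)=27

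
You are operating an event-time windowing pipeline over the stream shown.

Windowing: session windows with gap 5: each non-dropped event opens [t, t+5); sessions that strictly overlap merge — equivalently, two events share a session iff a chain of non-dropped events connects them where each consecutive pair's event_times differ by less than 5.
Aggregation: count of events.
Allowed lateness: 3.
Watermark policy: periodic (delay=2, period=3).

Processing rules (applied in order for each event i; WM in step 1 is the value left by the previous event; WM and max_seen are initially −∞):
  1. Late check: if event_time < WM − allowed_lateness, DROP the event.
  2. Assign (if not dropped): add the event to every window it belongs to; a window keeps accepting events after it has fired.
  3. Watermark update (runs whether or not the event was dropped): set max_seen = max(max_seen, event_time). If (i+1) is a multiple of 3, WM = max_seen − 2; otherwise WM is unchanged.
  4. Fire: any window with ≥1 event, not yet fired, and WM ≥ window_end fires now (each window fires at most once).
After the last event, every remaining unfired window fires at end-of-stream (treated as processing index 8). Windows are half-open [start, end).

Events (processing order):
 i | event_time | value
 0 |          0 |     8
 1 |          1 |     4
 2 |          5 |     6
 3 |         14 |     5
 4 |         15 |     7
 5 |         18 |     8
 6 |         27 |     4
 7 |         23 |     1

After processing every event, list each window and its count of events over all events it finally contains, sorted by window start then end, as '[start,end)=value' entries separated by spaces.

[0,10)=3 [14,23)=3 [23,32)=2

i=0 t=0 v=8: → [0,5); WM=−∞
i=1 t=1 v=4: → [0,6); WM=−∞
i=2 t=5 v=6: → [0,10); WM=3
i=3 t=14 v=5: → [14,19); WM=3
i=4 t=15 v=7: → [14,20); WM=3
i=5 t=18 v=8: → [14,23); WM=16
i=6 t=27 v=4: → [27,32); WM=16
i=7 t=23 v=1: → [23,32); WM=16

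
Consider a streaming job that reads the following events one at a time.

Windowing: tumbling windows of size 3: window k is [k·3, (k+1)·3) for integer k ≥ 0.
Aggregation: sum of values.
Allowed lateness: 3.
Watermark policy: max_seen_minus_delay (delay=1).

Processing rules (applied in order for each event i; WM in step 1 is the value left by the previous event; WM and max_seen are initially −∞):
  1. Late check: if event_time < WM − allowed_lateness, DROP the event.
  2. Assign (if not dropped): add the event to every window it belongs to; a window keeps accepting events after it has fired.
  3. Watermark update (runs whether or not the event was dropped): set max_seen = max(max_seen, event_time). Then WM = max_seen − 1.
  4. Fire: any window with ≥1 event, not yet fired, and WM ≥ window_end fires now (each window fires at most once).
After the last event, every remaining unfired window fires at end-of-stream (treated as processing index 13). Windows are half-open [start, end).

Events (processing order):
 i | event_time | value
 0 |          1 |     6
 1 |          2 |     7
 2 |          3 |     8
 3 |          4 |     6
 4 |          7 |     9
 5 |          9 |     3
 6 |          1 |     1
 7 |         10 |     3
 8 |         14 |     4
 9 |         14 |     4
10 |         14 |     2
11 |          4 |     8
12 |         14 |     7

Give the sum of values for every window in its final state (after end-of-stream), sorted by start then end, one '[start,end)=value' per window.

[0,3)=13 [3,6)=14 [6,9)=9 [9,12)=6 [12,15)=17

i=0 t=1 v=6: → [0,3); WM=0
i=1 t=2 v=7: → [0,3); WM=1
i=2 t=3 v=8: → [3,6); WM=2
i=3 t=4 v=6: → [3,6); WM=3; [0,3) fires=13
i=4 t=7 v=9: → [6,9); WM=6; [3,6) fires=14
i=5 t=9 v=3: → [9,12); WM=8
i=6 t=1 v=1: DROP (t<8-3); WM=8
i=7 t=10 v=3: → [9,12); WM=9; [6,9) fires=9
i=8 t=14 v=4: → [12,15); WM=13; [9,12) fires=6
i=9 t=14 v=4: → [12,15); WM=13
i=10 t=14 v=2: → [12,15); WM=13
i=11 t=4 v=8: DROP (t<13-3); WM=13
i=12 t=14 v=7: → [12,15); WM=13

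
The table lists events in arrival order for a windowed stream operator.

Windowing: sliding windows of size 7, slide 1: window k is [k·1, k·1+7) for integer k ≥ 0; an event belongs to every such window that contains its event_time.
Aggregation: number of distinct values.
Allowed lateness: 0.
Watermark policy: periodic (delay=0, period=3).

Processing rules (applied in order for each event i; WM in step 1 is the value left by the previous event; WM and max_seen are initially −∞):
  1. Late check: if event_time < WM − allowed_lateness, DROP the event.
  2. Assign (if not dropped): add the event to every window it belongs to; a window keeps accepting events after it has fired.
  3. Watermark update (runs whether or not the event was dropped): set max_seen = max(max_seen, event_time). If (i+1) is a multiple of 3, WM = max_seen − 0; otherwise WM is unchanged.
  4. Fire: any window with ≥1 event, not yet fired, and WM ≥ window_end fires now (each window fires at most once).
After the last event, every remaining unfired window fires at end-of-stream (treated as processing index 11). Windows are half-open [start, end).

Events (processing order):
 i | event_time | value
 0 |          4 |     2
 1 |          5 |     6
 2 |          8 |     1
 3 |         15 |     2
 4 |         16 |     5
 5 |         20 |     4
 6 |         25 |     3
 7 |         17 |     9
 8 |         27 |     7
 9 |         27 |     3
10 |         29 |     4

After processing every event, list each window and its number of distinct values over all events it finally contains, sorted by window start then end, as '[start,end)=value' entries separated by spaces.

i=0 t=4 v=2: → [4,11),[3,10),[2,9),[1,8),[0,7); WM=−∞
i=1 t=5 v=6: → [5,12),[4,11),[3,10),[2,9),[1,8),[0,7); WM=−∞
i=2 t=8 v=1: → [8,15),[7,14),[6,13),[5,12),[4,11),[3,10),[2,9); WM=8; [0,7) fires=2 [1,8) fires=2
i=3 t=15 v=2: → [15,22),[14,21),[13,20),[12,19),[11,18),[10,17),[9,16); WM=8
i=4 t=16 v=5: → [16,23),[15,22),[14,21),[13,20),[12,19),[11,18),[10,17); WM=8
i=5 t=20 v=4: → [20,27),[19,26),[18,25),[17,24),[16,23),[15,22),[14,21); WM=20; [2,9) fires=3 [3,10) fires=3 [4,11) fires=3 [5,12) fires=2 [6,13) fires=1 [7,14) fires=1 [8,15) fires=1 [9,16) fires=1 [10,17) fires=2 [11,18) fires=2 [12,19) fires=2 [13,20) fires=2
i=6 t=25 v=3: → [25,32),[24,31),[23,30),[22,29),[21,28),[20,27),[19,26); WM=20
i=7 t=17 v=9: DROP (t<20-0); WM=20
i=8 t=27 v=7: → [27,34),[26,33),[25,32),[24,31),[23,30),[22,29),[21,28); WM=27; [14,21) fires=3 [15,22) fires=3 [16,23) fires=2 [17,24) fires=1 [18,25) fires=1 [19,26) fires=2 [20,27) fires=2
i=9 t=27 v=3: → [27,34),[26,33),[25,32),[24,31),[23,30),[22,29),[21,28); WM=27
i=10 t=29 v=4: → [29,36),[28,35),[27,34),[26,33),[25,32),[24,31),[23,30); WM=27

[0,7)=2 [1,8)=2 [2,9)=3 [3,10)=3 [4,11)=3 [5,12)=2 [6,13)=1 [7,14)=1 [8,15)=1 [9,16)=1 [10,17)=2 [11,18)=2 [12,19)=2 [13,20)=2 [14,21)=3 [15,22)=3 [16,23)=2 [17,24)=1 [18,25)=1 [19,26)=2 [20,27)=2 [21,28)=2 [22,29)=2 [23,30)=3 [24,31)=3 [25,32)=3 [26,33)=3 [27,34)=3 [28,35)=1 [29,36)=1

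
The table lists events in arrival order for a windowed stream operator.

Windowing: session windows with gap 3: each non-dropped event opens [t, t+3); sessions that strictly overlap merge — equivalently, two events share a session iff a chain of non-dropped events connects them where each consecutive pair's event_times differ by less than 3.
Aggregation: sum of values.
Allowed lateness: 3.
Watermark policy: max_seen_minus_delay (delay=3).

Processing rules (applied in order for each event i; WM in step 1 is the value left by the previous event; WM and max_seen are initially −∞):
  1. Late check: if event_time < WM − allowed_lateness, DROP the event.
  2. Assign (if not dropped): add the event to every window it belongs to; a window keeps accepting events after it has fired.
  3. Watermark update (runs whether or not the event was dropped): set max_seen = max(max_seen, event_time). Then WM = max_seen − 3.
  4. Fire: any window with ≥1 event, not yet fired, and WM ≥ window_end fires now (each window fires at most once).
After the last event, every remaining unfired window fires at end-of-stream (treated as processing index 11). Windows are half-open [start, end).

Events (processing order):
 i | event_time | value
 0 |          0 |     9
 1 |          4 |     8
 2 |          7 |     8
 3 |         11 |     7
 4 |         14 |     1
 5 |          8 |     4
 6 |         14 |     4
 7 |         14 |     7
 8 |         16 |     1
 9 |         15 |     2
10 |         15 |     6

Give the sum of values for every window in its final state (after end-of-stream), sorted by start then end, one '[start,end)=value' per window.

[0,3)=9 [4,7)=8 [7,11)=12 [11,14)=7 [14,19)=21

i=0 t=0 v=9: → [0,3); WM=-3
i=1 t=4 v=8: → [4,7); WM=1
i=2 t=7 v=8: → [7,10); WM=4
i=3 t=11 v=7: → [11,14); WM=8
i=4 t=14 v=1: → [14,17); WM=11
i=5 t=8 v=4: → [7,11); WM=11
i=6 t=14 v=4: → [14,17); WM=11
i=7 t=14 v=7: → [14,17); WM=11
i=8 t=16 v=1: → [14,19); WM=13
i=9 t=15 v=2: → [14,19); WM=13
i=10 t=15 v=6: → [14,19); WM=13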